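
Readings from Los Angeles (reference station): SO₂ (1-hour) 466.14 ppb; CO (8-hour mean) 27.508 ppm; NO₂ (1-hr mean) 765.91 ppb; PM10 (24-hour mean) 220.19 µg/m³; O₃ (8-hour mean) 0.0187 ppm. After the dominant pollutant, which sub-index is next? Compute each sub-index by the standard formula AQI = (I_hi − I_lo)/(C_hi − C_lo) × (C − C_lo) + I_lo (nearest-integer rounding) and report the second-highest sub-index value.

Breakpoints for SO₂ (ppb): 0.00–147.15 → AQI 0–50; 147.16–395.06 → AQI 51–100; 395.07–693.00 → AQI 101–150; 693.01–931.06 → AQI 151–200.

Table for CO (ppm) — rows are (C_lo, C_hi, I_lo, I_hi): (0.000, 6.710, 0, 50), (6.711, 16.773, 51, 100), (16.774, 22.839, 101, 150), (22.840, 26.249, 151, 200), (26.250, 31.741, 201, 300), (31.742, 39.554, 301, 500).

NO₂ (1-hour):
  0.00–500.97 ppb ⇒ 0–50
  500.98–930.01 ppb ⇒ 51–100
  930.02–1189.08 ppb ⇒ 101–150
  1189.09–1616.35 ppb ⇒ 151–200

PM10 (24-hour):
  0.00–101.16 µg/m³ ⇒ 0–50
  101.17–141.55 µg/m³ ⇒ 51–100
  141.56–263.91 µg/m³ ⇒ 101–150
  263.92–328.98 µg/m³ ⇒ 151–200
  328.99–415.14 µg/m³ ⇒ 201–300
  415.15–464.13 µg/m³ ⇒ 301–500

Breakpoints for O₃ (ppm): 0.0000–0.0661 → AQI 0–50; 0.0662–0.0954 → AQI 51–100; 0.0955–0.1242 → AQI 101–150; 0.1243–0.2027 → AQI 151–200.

132

SO₂ 466.14: bracket 395.07–693.00 → index 101–150; slope 49/297.93, offset 71.07.
AQI = 101 + 49/297.93·71.07 ≈ 112.69 ⇒ 113.
CO: row 26.250–31.741 (AQI 201–300). (300−201)·(27.508−26.250)/(31.741−26.250) + 201 = 99·1.258/5.491 + 201 ≈ 223.68 → 224.
NO₂: 765.91 ∈ [500.98, 930.01] ↔ index [51, 100].
51 + (765.91−500.98)·(100−51)/(930.01−500.98) = 51 + 264.93·49/429.03 ≈ 81.26, so AQI = 81.
PM10: 220.19 lies in 141.56–263.91, so I_lo=101, I_hi=150, C_lo=141.56, C_hi=263.91.
(150−101)/(263.91−141.56) × (220.19−141.56) + 101 = 49/122.35 × 78.63 + 101 ≈ 132.49 → 132.
O₃ 0.0187: bracket 0.0000–0.0661 → index 0–50; slope 50/0.0661, offset 0.0187.
AQI = 0 + 50/0.0661·0.0187 ≈ 14.15 ⇒ 14.
Sub-indices: SO₂→113, CO→224, NO₂→81, PM10→132, O₃→14. Ranked high→low: 224, 132, 113, 81, 14. Second-highest sub-index = 132.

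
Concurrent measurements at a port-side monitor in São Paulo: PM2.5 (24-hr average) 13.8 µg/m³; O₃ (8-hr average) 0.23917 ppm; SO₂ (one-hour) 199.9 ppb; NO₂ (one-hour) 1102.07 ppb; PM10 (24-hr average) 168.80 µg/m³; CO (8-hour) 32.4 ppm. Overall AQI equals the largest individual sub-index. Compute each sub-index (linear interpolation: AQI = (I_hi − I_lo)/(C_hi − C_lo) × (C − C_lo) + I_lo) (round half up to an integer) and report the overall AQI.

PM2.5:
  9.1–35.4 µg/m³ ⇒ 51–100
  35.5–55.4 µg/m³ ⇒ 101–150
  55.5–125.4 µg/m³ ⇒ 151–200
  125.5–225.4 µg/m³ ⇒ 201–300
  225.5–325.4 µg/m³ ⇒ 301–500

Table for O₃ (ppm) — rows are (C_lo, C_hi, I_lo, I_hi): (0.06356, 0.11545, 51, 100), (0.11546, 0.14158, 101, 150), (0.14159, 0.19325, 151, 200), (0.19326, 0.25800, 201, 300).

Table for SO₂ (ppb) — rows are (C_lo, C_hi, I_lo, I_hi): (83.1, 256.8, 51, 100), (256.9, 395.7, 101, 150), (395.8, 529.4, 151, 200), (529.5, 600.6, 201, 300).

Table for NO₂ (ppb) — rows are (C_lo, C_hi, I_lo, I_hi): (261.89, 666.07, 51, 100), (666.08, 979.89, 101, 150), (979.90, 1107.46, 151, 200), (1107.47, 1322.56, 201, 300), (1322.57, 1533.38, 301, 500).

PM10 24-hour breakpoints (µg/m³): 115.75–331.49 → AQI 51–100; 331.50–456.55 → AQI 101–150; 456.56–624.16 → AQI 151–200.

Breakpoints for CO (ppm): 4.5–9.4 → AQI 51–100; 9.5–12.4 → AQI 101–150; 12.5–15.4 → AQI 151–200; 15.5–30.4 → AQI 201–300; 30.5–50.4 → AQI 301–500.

320

PM2.5: row 9.1–35.4 (AQI 51–100). (100−51)·(13.8−9.1)/(35.4−9.1) + 51 = 49·4.7/26.3 + 51 ≈ 59.76 → 60.
O₃ 0.23917: bracket 0.19326–0.25800 → index 201–300; slope 99/0.06474, offset 0.04591.
AQI = 201 + 99/0.06474·0.04591 ≈ 271.21 ⇒ 271.
SO₂: 199.9 lies in 83.1–256.8, so I_lo=51, I_hi=100, C_lo=83.1, C_hi=256.8.
(100−51)/(256.8−83.1) × (199.9−83.1) + 51 = 49/173.7 × 116.8 + 51 ≈ 83.95 → 84.
NO₂ 1102.07: bracket 979.90–1107.46 → index 151–200; slope 49/127.56, offset 122.17.
AQI = 151 + 49/127.56·122.17 ≈ 197.93 ⇒ 198.
PM10 168.80: bracket 115.75–331.49 → index 51–100; slope 49/215.74, offset 53.05.
AQI = 51 + 49/215.74·53.05 ≈ 63.05 ⇒ 63.
CO 32.4: bracket 30.5–50.4 → index 301–500; slope 199/19.9, offset 1.9.
AQI = 301 + 199/19.9·1.9 ≈ 320.00 ⇒ 320.
Sub-indices: PM2.5→60, O₃→271, SO₂→84, NO₂→198, PM10→63, CO→320. Overall AQI = max = 320; dominant pollutant is CO.
AQI 320: Hazardous.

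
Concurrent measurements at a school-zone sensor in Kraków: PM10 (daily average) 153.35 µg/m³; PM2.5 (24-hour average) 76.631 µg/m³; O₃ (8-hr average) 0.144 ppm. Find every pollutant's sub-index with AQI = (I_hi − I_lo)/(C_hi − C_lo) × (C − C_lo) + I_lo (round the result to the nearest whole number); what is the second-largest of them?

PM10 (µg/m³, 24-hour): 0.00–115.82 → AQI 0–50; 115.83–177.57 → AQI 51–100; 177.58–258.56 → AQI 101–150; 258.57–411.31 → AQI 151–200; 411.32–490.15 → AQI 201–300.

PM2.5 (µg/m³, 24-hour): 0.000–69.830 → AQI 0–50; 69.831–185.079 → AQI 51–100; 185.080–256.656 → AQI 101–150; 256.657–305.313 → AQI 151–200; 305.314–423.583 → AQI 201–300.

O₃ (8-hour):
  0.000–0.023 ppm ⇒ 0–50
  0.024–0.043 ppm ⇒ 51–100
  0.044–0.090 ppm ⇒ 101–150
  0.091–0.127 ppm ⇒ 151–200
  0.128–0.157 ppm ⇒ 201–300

81

PM10: row 115.83–177.57 (AQI 51–100). (100−51)·(153.35−115.83)/(177.57−115.83) + 51 = 49·37.52/61.74 + 51 ≈ 80.78 → 81.
PM2.5: 76.631 lies in 69.831–185.079, so I_lo=51, I_hi=100, C_lo=69.831, C_hi=185.079.
(100−51)/(185.079−69.831) × (76.631−69.831) + 51 = 49/115.248 × 6.800 + 51 ≈ 53.89 → 54.
O₃ 0.144: bracket 0.128–0.157 → index 201–300; slope 99/0.029, offset 0.016.
AQI = 201 + 99/0.029·0.016 ≈ 255.62 ⇒ 256.
Sub-indices: PM10→81, PM2.5→54, O₃→256. Ranked high→low: 256, 81, 54. Second-highest sub-index = 81.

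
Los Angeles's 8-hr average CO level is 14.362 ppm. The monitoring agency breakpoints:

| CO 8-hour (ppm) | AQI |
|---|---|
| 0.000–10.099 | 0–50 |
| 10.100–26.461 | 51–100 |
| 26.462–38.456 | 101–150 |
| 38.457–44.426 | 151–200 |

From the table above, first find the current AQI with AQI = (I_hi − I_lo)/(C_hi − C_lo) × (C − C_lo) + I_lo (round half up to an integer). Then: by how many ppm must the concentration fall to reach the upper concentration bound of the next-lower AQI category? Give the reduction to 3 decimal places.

4.263

CO: 14.362 ∈ [10.100, 26.461] ↔ index [51, 100].
51 + (14.362−10.100)·(100−51)/(26.461−10.100) = 51 + 4.262·49/16.361 ≈ 63.76, so AQI = 64.
Current AQI 64 is in the Moderate range (51–100). The next-lower category tops out at AQI 50, whose upper concentration bound is 10.099 ppm.
Reduction needed = 14.362 − 10.099 = 4.263 ppm.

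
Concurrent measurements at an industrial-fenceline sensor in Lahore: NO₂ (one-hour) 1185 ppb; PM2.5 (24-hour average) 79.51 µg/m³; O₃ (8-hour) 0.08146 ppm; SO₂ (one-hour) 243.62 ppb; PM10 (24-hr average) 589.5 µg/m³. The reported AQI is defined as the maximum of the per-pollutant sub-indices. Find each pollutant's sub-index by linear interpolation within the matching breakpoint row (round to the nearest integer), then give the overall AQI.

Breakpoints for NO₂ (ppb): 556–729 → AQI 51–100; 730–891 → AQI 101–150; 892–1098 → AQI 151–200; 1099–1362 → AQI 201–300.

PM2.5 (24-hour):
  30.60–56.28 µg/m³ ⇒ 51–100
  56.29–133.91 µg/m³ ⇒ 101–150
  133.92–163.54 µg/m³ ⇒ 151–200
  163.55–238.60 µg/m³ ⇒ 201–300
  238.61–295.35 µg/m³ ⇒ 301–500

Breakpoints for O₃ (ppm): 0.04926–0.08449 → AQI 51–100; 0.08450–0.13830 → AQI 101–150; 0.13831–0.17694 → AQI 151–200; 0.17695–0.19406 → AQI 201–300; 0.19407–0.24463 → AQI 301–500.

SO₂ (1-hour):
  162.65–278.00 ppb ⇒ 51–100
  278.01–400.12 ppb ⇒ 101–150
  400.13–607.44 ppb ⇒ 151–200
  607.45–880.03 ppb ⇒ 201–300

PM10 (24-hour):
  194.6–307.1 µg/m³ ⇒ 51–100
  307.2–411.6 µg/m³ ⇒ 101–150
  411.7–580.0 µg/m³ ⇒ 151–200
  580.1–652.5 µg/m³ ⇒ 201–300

NO₂: row 1099–1362 (AQI 201–300). (300−201)·(1185−1099)/(1362−1099) + 201 = 99·86/263 + 201 ≈ 233.37 → 233.
PM2.5: 79.51 ∈ [56.29, 133.91] ↔ index [101, 150].
101 + (79.51−56.29)·(150−101)/(133.91−56.29) = 101 + 23.22·49/77.62 ≈ 115.66, so AQI = 116.
O₃: 0.08146 ∈ [0.04926, 0.08449] ↔ index [51, 100].
51 + (0.08146−0.04926)·(100−51)/(0.08449−0.04926) = 51 + 0.03220·49/0.03523 ≈ 95.79, so AQI = 96.
SO₂: row 162.65–278.00 (AQI 51–100). (100−51)·(243.62−162.65)/(278.00−162.65) + 51 = 49·80.97/115.35 + 51 ≈ 85.40 → 85.
PM10: 589.5 lies in 580.1–652.5, so I_lo=201, I_hi=300, C_lo=580.1, C_hi=652.5.
(300−201)/(652.5−580.1) × (589.5−580.1) + 201 = 99/72.4 × 9.4 + 201 ≈ 213.85 → 214.
Sub-indices: NO₂→233, PM2.5→116, O₃→96, SO₂→85, PM10→214. Overall AQI = max = 233; dominant pollutant is NO₂.

233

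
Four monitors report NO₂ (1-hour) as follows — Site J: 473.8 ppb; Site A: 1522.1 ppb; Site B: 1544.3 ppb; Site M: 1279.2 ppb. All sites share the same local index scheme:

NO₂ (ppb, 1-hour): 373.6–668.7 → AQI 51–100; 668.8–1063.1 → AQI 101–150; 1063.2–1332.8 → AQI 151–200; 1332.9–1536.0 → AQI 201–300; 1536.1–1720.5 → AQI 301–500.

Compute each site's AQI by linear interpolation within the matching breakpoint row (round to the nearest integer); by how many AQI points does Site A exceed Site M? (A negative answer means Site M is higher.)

103

Site J 473.8: bracket 373.6–668.7 → index 51–100; slope 49/295.1, offset 100.2.
AQI = 51 + 49/295.1·100.2 ≈ 67.64 ⇒ 68.
Site A: 1522.1 lies in 1332.9–1536.0, so I_lo=201, I_hi=300, C_lo=1332.9, C_hi=1536.0.
(300−201)/(1536.0−1332.9) × (1522.1−1332.9) + 201 = 99/203.1 × 189.2 + 201 ≈ 293.22 → 293.
Site B 1544.3: bracket 1536.1–1720.5 → index 301–500; slope 199/184.4, offset 8.2.
AQI = 301 + 199/184.4·8.2 ≈ 309.85 ⇒ 310.
Site M: row 1063.2–1332.8 (AQI 151–200). (200−151)·(1279.2−1063.2)/(1332.8−1063.2) + 151 = 49·216.0/269.6 + 151 ≈ 190.26 → 190.
AQIs: Site J=68, Site A=293, Site B=310, Site M=190. Site A (293) − Site M (190) = 103.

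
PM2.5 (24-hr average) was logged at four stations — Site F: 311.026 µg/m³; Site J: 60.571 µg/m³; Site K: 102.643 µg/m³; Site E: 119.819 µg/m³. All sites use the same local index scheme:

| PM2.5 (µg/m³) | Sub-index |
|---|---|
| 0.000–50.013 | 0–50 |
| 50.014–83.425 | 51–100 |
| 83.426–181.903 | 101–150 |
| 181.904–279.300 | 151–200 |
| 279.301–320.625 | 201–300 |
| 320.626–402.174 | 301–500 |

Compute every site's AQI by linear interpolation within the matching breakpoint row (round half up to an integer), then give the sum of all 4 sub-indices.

Site F: 311.026 lies in 279.301–320.625, so I_lo=201, I_hi=300, C_lo=279.301, C_hi=320.625.
(300−201)/(320.625−279.301) × (311.026−279.301) + 201 = 99/41.324 × 31.725 + 201 ≈ 277.00 → 277.
Site J 60.571: bracket 50.014–83.425 → index 51–100; slope 49/33.411, offset 10.557.
AQI = 51 + 49/33.411·10.557 ≈ 66.48 ⇒ 66.
Site K: 102.643 lies in 83.426–181.903, so I_lo=101, I_hi=150, C_lo=83.426, C_hi=181.903.
(150−101)/(181.903−83.426) × (102.643−83.426) + 101 = 49/98.477 × 19.217 + 101 ≈ 110.56 → 111.
Site E: row 83.426–181.903 (AQI 101–150). (150−101)·(119.819−83.426)/(181.903−83.426) + 101 = 49·36.393/98.477 + 101 ≈ 119.11 → 119.
AQIs: Site F=277, Site J=66, Site K=111, Site E=119. Sum = 277 + 66 + 111 + 119 = 573.

573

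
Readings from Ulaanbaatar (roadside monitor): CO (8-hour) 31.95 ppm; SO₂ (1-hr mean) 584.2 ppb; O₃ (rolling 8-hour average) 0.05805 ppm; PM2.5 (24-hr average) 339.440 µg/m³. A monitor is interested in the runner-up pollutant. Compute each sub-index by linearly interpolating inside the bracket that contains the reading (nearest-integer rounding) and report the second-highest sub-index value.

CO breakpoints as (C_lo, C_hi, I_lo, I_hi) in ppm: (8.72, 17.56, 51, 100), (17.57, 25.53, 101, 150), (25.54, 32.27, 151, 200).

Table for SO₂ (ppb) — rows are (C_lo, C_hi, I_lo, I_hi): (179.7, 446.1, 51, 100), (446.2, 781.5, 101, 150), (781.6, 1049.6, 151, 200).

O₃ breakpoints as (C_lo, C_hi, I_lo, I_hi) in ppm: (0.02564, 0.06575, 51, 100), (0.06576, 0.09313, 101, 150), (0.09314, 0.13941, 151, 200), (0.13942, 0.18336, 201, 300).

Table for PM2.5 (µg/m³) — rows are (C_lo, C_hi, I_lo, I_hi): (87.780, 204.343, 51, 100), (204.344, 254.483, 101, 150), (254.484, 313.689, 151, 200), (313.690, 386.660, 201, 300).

CO 31.95: bracket 25.54–32.27 → index 151–200; slope 49/6.73, offset 6.41.
AQI = 151 + 49/6.73·6.41 ≈ 197.67 ⇒ 198.
SO₂ 584.2: bracket 446.2–781.5 → index 101–150; slope 49/335.3, offset 138.0.
AQI = 101 + 49/335.3·138.0 ≈ 121.17 ⇒ 121.
O₃: row 0.02564–0.06575 (AQI 51–100). (100−51)·(0.05805−0.02564)/(0.06575−0.02564) + 51 = 49·0.03241/0.04011 + 51 ≈ 90.59 → 91.
PM2.5: 339.440 ∈ [313.690, 386.660] ↔ index [201, 300].
201 + (339.440−313.690)·(300−201)/(386.660−313.690) = 201 + 25.750·99/72.970 ≈ 235.94, so AQI = 236.
Sub-indices: CO→198, SO₂→121, O₃→91, PM2.5→236. Ranked high→low: 236, 198, 121, 91. Second-highest sub-index = 198.

198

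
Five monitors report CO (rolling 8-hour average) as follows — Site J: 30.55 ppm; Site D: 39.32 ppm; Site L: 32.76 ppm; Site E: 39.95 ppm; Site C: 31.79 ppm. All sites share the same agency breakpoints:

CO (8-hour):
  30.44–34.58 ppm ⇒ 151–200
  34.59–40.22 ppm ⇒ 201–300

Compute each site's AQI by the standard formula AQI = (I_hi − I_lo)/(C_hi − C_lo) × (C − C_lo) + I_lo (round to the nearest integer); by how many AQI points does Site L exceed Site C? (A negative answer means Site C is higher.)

11

Site J 30.55: bracket 30.44–34.58 → index 151–200; slope 49/4.14, offset 0.11.
AQI = 151 + 49/4.14·0.11 ≈ 152.30 ⇒ 152.
Site D: 39.32 ∈ [34.59, 40.22] ↔ index [201, 300].
201 + (39.32−34.59)·(300−201)/(40.22−34.59) = 201 + 4.73·99/5.63 ≈ 284.17, so AQI = 284.
Site L: row 30.44–34.58 (AQI 151–200). (200−151)·(32.76−30.44)/(34.58−30.44) + 151 = 49·2.32/4.14 + 151 ≈ 178.46 → 178.
Site E 39.95: bracket 34.59–40.22 → index 201–300; slope 99/5.63, offset 5.36.
AQI = 201 + 99/5.63·5.36 ≈ 295.25 ⇒ 295.
Site C 31.79: bracket 30.44–34.58 → index 151–200; slope 49/4.14, offset 1.35.
AQI = 151 + 49/4.14·1.35 ≈ 166.98 ⇒ 167.
AQIs: Site J=152, Site D=284, Site L=178, Site E=295, Site C=167. Site L (178) − Site C (167) = 11.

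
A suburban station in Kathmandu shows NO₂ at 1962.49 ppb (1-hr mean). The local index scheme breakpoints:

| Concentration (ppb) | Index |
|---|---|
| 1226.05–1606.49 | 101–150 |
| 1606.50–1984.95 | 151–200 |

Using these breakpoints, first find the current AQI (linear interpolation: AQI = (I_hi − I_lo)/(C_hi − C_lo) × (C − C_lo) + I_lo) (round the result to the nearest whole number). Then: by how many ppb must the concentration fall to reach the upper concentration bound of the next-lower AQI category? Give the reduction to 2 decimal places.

356.00

NO₂: row 1606.50–1984.95 (AQI 151–200). (200−151)·(1962.49−1606.50)/(1984.95−1606.50) + 151 = 49·355.99/378.45 + 151 ≈ 197.09 → 197.
Current AQI 197 is in the Unhealthy range (151–200). The next-lower category tops out at AQI 150, whose upper concentration bound is 1606.49 ppb.
Reduction needed = 1962.49 − 1606.49 = 356.00 ppb.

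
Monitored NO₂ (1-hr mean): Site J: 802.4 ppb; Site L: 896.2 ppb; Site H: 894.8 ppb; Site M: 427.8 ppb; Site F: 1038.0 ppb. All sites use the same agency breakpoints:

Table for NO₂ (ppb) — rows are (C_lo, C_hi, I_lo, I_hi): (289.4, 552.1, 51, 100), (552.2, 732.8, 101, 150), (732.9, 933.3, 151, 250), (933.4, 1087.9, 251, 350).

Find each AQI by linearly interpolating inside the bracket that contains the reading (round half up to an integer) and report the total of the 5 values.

1043

Site J 802.4: bracket 732.9–933.3 → index 151–250; slope 99/200.4, offset 69.5.
AQI = 151 + 99/200.4·69.5 ≈ 185.33 ⇒ 185.
Site L: row 732.9–933.3 (AQI 151–250). (250−151)·(896.2−732.9)/(933.3−732.9) + 151 = 99·163.3/200.4 + 151 ≈ 231.67 → 232.
Site H: 894.8 lies in 732.9–933.3, so I_lo=151, I_hi=250, C_lo=732.9, C_hi=933.3.
(250−151)/(933.3−732.9) × (894.8−732.9) + 151 = 99/200.4 × 161.9 + 151 ≈ 230.98 → 231.
Site M: 427.8 lies in 289.4–552.1, so I_lo=51, I_hi=100, C_lo=289.4, C_hi=552.1.
(100−51)/(552.1−289.4) × (427.8−289.4) + 51 = 49/262.7 × 138.4 + 51 ≈ 76.81 → 77.
Site F: row 933.4–1087.9 (AQI 251–350). (350−251)·(1038.0−933.4)/(1087.9−933.4) + 251 = 99·104.6/154.5 + 251 ≈ 318.03 → 318.
AQIs: Site J=185, Site L=232, Site H=231, Site M=77, Site F=318. Sum = 185 + 232 + 231 + 77 + 318 = 1043.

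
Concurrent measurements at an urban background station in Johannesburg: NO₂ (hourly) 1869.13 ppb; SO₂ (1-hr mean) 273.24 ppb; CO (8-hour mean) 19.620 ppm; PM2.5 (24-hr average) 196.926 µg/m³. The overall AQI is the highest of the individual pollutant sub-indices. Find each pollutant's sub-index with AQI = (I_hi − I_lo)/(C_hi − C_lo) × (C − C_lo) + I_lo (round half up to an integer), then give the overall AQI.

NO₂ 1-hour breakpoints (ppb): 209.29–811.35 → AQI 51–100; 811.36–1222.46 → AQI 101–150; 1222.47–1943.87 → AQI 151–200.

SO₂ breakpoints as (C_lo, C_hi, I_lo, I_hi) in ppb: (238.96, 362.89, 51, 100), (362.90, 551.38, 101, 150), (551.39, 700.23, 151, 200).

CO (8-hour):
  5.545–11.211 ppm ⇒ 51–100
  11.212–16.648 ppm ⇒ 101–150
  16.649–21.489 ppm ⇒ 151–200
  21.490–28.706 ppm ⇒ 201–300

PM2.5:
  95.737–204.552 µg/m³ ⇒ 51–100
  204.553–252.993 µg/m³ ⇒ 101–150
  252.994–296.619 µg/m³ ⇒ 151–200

NO₂ 1869.13: bracket 1222.47–1943.87 → index 151–200; slope 49/721.40, offset 646.66.
AQI = 151 + 49/721.40·646.66 ≈ 194.92 ⇒ 195.
SO₂: 273.24 ∈ [238.96, 362.89] ↔ index [51, 100].
51 + (273.24−238.96)·(100−51)/(362.89−238.96) = 51 + 34.28·49/123.93 ≈ 64.55, so AQI = 65.
CO: 19.620 lies in 16.649–21.489, so I_lo=151, I_hi=200, C_lo=16.649, C_hi=21.489.
(200−151)/(21.489−16.649) × (19.620−16.649) + 151 = 49/4.840 × 2.971 + 151 ≈ 181.08 → 181.
PM2.5: 196.926 ∈ [95.737, 204.552] ↔ index [51, 100].
51 + (196.926−95.737)·(100−51)/(204.552−95.737) = 51 + 101.189·49/108.815 ≈ 96.57, so AQI = 97.
Sub-indices: NO₂→195, SO₂→65, CO→181, PM2.5→97. Overall AQI = max = 195; dominant pollutant is NO₂.
AQI 195: Unhealthy.

195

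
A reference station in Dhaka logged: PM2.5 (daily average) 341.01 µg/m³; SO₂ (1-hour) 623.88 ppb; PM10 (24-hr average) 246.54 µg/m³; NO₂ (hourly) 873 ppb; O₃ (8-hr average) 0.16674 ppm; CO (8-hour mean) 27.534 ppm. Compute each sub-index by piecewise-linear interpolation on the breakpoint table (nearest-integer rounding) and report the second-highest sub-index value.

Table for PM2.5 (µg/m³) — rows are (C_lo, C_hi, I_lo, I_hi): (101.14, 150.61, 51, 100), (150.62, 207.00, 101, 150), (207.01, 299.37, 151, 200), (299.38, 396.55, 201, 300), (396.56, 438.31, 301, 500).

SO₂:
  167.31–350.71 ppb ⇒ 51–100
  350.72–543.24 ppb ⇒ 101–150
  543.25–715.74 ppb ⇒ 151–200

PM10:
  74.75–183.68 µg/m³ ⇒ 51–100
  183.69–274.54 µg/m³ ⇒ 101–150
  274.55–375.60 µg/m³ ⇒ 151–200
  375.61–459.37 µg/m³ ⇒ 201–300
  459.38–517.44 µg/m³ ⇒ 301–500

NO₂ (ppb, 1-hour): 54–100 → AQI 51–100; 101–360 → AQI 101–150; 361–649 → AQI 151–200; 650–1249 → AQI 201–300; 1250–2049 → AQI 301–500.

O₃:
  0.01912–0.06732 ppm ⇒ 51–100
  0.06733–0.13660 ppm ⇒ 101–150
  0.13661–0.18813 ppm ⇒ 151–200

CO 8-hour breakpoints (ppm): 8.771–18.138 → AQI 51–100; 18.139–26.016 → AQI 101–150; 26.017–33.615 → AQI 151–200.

238

PM2.5: row 299.38–396.55 (AQI 201–300). (300−201)·(341.01−299.38)/(396.55−299.38) + 201 = 99·41.63/97.17 + 201 ≈ 243.41 → 243.
SO₂: row 543.25–715.74 (AQI 151–200). (200−151)·(623.88−543.25)/(715.74−543.25) + 151 = 49·80.63/172.49 + 151 ≈ 173.90 → 174.
PM10: 246.54 lies in 183.69–274.54, so I_lo=101, I_hi=150, C_lo=183.69, C_hi=274.54.
(150−101)/(274.54−183.69) × (246.54−183.69) + 101 = 49/90.85 × 62.85 + 101 ≈ 134.90 → 135.
NO₂ 873: bracket 650–1249 → index 201–300; slope 99/599, offset 223.
AQI = 201 + 99/599·223 ≈ 237.86 ⇒ 238.
O₃: row 0.13661–0.18813 (AQI 151–200). (200−151)·(0.16674−0.13661)/(0.18813−0.13661) + 151 = 49·0.03013/0.05152 + 151 ≈ 179.66 → 180.
CO: row 26.017–33.615 (AQI 151–200). (200−151)·(27.534−26.017)/(33.615−26.017) + 151 = 49·1.517/7.598 + 151 ≈ 160.78 → 161.
Sub-indices: PM2.5→243, SO₂→174, PM10→135, NO₂→238, O₃→180, CO→161. Ranked high→low: 243, 238, 180, 174, 161, 135. Second-highest sub-index = 238.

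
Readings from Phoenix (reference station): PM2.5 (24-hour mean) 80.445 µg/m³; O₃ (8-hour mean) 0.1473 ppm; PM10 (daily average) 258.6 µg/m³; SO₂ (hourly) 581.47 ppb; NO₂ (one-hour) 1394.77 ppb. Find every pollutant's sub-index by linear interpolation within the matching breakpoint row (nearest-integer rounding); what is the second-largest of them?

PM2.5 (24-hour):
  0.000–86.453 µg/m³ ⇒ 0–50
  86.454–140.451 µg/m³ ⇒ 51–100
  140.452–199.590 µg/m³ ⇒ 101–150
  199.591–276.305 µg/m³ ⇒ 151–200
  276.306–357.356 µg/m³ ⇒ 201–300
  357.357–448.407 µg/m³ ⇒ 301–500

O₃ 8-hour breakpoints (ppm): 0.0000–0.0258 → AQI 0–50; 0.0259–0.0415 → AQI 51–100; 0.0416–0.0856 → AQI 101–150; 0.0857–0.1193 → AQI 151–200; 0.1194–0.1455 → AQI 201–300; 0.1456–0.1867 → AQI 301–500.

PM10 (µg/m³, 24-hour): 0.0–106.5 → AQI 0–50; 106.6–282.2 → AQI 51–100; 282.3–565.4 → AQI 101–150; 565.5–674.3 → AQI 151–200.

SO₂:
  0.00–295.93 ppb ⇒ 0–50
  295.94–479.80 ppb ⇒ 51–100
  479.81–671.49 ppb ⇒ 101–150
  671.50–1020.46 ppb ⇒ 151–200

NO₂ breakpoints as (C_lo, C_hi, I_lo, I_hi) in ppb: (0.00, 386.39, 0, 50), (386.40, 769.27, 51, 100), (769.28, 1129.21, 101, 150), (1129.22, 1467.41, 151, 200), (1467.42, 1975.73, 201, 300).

189

PM2.5: 80.445 ∈ [0.000, 86.453] ↔ index [0, 50].
0 + (80.445−0.000)·(50−0)/(86.453−0.000) = 0 + 80.445·50/86.453 ≈ 46.53, so AQI = 47.
O₃: 0.1473 lies in 0.1456–0.1867, so I_lo=301, I_hi=500, C_lo=0.1456, C_hi=0.1867.
(500−301)/(0.1867−0.1456) × (0.1473−0.1456) + 301 = 199/0.0411 × 0.0017 + 301 ≈ 309.23 → 309.
PM10: 258.6 lies in 106.6–282.2, so I_lo=51, I_hi=100, C_lo=106.6, C_hi=282.2.
(100−51)/(282.2−106.6) × (258.6−106.6) + 51 = 49/175.6 × 152.0 + 51 ≈ 93.41 → 93.
SO₂ 581.47: bracket 479.81–671.49 → index 101–150; slope 49/191.68, offset 101.66.
AQI = 101 + 49/191.68·101.66 ≈ 126.99 ⇒ 127.
NO₂: 1394.77 lies in 1129.22–1467.41, so I_lo=151, I_hi=200, C_lo=1129.22, C_hi=1467.41.
(200−151)/(1467.41−1129.22) × (1394.77−1129.22) + 151 = 49/338.19 × 265.55 + 151 ≈ 189.48 → 189.
Sub-indices: PM2.5→47, O₃→309, PM10→93, SO₂→127, NO₂→189. Ranked high→low: 309, 189, 127, 93, 47. Second-highest sub-index = 189.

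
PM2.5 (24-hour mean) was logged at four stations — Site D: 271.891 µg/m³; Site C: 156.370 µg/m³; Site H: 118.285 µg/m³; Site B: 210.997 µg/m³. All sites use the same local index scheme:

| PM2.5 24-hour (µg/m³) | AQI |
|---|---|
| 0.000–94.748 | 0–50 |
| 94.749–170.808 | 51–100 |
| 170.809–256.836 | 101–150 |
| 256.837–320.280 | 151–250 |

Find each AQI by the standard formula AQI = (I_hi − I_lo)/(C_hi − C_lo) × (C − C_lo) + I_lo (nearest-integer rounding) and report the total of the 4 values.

Site D: 271.891 lies in 256.837–320.280, so I_lo=151, I_hi=250, C_lo=256.837, C_hi=320.280.
(250−151)/(320.280−256.837) × (271.891−256.837) + 151 = 99/63.443 × 15.054 + 151 ≈ 174.49 → 174.
Site C 156.370: bracket 94.749–170.808 → index 51–100; slope 49/76.059, offset 61.621.
AQI = 51 + 49/76.059·61.621 ≈ 90.70 ⇒ 91.
Site H: row 94.749–170.808 (AQI 51–100). (100−51)·(118.285−94.749)/(170.808−94.749) + 51 = 49·23.536/76.059 + 51 ≈ 66.16 → 66.
Site B 210.997: bracket 170.809–256.836 → index 101–150; slope 49/86.027, offset 40.188.
AQI = 101 + 49/86.027·40.188 ≈ 123.89 ⇒ 124.
AQIs: Site D=174, Site C=91, Site H=66, Site B=124. Sum = 174 + 91 + 66 + 124 = 455.

455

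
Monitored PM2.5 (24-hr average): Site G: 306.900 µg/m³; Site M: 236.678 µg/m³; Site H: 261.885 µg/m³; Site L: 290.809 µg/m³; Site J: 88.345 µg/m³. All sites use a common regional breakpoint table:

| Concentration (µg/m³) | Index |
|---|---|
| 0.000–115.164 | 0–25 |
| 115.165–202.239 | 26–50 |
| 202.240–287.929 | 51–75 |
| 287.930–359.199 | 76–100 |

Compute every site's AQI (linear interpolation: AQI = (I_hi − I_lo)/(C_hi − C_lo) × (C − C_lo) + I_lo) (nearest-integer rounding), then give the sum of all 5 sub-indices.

307

Site G: 306.900 lies in 287.930–359.199, so I_lo=76, I_hi=100, C_lo=287.930, C_hi=359.199.
(100−76)/(359.199−287.930) × (306.900−287.930) + 76 = 24/71.269 × 18.970 + 76 ≈ 82.39 → 82.
Site M 236.678: bracket 202.240–287.929 → index 51–75; slope 24/85.689, offset 34.438.
AQI = 51 + 24/85.689·34.438 ≈ 60.65 ⇒ 61.
Site H: 261.885 lies in 202.240–287.929, so I_lo=51, I_hi=75, C_lo=202.240, C_hi=287.929.
(75−51)/(287.929−202.240) × (261.885−202.240) + 51 = 24/85.689 × 59.645 + 51 ≈ 67.71 → 68.
Site L: 290.809 lies in 287.930–359.199, so I_lo=76, I_hi=100, C_lo=287.930, C_hi=359.199.
(100−76)/(359.199−287.930) × (290.809−287.930) + 76 = 24/71.269 × 2.879 + 76 ≈ 76.97 → 77.
Site J 88.345: bracket 0.000–115.164 → index 0–25; slope 25/115.164, offset 88.345.
AQI = 0 + 25/115.164·88.345 ≈ 19.18 ⇒ 19.
AQIs: Site G=82, Site M=61, Site H=68, Site L=77, Site J=19. Sum = 82 + 61 + 68 + 77 + 19 = 307.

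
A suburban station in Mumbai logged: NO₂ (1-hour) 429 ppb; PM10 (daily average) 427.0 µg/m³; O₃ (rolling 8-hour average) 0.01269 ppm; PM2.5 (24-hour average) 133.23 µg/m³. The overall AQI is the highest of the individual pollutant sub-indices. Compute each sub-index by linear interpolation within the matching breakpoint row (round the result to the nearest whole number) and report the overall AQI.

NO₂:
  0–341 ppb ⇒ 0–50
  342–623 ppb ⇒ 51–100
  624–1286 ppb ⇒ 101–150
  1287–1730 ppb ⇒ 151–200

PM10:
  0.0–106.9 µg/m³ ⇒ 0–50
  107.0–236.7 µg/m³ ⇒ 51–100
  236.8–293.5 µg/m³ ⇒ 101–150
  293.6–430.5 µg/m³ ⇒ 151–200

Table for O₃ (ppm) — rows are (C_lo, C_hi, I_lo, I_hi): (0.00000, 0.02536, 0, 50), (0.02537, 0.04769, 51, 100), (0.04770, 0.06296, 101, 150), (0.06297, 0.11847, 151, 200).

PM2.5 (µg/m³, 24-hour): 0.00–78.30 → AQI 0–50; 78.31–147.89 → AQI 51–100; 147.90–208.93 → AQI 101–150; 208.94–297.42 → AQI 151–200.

NO₂ 429: bracket 342–623 → index 51–100; slope 49/281, offset 87.
AQI = 51 + 49/281·87 ≈ 66.17 ⇒ 66.
PM10: row 293.6–430.5 (AQI 151–200). (200−151)·(427.0−293.6)/(430.5−293.6) + 151 = 49·133.4/136.9 + 151 ≈ 198.75 → 199.
O₃: 0.01269 lies in 0.00000–0.02536, so I_lo=0, I_hi=50, C_lo=0.00000, C_hi=0.02536.
(50−0)/(0.02536−0.00000) × (0.01269−0.00000) + 0 = 50/0.02536 × 0.01269 + 0 ≈ 25.02 → 25.
PM2.5: 133.23 ∈ [78.31, 147.89] ↔ index [51, 100].
51 + (133.23−78.31)·(100−51)/(147.89−78.31) = 51 + 54.92·49/69.58 ≈ 89.68, so AQI = 90.
Sub-indices: NO₂→66, PM10→199, O₃→25, PM2.5→90. Overall AQI = max = 199; dominant pollutant is PM10.

199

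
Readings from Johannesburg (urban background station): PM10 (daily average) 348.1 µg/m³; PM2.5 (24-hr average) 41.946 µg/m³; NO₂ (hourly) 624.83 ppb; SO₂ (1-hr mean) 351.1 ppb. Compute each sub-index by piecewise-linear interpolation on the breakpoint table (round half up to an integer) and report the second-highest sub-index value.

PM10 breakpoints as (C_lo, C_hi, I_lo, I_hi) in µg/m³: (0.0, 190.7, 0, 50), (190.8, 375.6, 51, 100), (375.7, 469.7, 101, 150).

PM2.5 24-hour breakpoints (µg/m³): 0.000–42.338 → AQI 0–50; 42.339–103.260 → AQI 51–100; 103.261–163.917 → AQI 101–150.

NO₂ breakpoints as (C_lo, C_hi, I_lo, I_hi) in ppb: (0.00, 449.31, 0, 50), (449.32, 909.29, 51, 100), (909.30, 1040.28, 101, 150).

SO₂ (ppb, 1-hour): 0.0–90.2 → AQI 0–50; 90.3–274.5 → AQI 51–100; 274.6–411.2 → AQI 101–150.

93

PM10: 348.1 lies in 190.8–375.6, so I_lo=51, I_hi=100, C_lo=190.8, C_hi=375.6.
(100−51)/(375.6−190.8) × (348.1−190.8) + 51 = 49/184.8 × 157.3 + 51 ≈ 92.71 → 93.
PM2.5: 41.946 lies in 0.000–42.338, so I_lo=0, I_hi=50, C_lo=0.000, C_hi=42.338.
(50−0)/(42.338−0.000) × (41.946−0.000) + 0 = 50/42.338 × 41.946 + 0 ≈ 49.54 → 50.
NO₂: 624.83 lies in 449.32–909.29, so I_lo=51, I_hi=100, C_lo=449.32, C_hi=909.29.
(100−51)/(909.29−449.32) × (624.83−449.32) + 51 = 49/459.97 × 175.51 + 51 ≈ 69.70 → 70.
SO₂: 351.1 ∈ [274.6, 411.2] ↔ index [101, 150].
101 + (351.1−274.6)·(150−101)/(411.2−274.6) = 101 + 76.5·49/136.6 ≈ 128.44, so AQI = 128.
Sub-indices: PM10→93, PM2.5→50, NO₂→70, SO₂→128. Ranked high→low: 128, 93, 70, 50. Second-highest sub-index = 93.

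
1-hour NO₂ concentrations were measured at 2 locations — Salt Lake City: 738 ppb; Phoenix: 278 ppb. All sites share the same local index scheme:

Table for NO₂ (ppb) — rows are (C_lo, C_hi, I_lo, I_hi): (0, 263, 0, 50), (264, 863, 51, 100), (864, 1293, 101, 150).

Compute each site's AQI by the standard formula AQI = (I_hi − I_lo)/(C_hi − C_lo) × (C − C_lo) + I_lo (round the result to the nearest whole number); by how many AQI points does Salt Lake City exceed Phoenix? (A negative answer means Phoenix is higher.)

Salt Lake City: row 264–863 (AQI 51–100). (100−51)·(738−264)/(863−264) + 51 = 49·474/599 + 51 ≈ 89.77 → 90.
Phoenix: 278 ∈ [264, 863] ↔ index [51, 100].
51 + (278−264)·(100−51)/(863−264) = 51 + 14·49/599 ≈ 52.15, so AQI = 52.
AQIs: Salt Lake City=90, Phoenix=52. Salt Lake City (90) − Phoenix (52) = 38.

38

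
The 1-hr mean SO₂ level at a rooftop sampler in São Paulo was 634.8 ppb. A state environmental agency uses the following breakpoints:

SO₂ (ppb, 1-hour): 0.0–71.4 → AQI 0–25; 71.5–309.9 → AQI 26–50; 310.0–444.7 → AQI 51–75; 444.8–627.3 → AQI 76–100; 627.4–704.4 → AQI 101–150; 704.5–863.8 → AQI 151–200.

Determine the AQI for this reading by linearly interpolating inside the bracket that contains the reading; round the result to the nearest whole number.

SO₂: 634.8 ∈ [627.4, 704.4] ↔ index [101, 150].
101 + (634.8−627.4)·(150−101)/(704.4−627.4) = 101 + 7.4·49/77.0 ≈ 105.71, so AQI = 106.

106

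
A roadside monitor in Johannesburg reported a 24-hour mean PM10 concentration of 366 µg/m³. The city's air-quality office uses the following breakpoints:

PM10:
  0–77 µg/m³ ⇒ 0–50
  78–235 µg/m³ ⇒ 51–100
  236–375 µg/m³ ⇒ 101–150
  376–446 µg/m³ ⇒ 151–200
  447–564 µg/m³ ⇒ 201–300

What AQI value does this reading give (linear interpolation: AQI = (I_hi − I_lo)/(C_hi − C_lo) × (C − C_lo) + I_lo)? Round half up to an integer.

PM10: 366 ∈ [236, 375] ↔ index [101, 150].
101 + (366−236)·(150−101)/(375−236) = 101 + 130·49/139 ≈ 146.83, so AQI = 147.

147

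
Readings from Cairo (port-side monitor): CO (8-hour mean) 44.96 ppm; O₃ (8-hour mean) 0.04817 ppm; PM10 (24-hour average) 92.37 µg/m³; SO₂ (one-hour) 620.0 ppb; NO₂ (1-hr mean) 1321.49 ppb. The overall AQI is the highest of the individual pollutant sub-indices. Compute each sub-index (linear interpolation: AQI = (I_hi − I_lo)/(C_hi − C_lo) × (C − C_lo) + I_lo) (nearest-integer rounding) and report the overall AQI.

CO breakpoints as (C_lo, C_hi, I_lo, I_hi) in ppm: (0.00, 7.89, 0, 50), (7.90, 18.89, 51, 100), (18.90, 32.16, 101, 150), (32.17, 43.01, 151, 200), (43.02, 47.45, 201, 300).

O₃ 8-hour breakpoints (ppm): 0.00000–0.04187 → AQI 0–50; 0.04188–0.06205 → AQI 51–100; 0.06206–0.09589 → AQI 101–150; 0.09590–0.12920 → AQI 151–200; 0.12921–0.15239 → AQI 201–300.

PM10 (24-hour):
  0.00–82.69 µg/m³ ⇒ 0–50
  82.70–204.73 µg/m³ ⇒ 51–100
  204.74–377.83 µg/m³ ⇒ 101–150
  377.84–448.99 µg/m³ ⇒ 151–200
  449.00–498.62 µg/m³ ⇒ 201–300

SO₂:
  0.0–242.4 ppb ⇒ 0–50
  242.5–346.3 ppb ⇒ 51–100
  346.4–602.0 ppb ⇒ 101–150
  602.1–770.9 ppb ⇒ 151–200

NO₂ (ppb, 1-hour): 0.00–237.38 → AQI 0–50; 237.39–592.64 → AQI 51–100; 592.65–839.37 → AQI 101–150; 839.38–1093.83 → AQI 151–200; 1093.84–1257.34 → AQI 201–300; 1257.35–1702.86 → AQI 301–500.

330

CO: 44.96 lies in 43.02–47.45, so I_lo=201, I_hi=300, C_lo=43.02, C_hi=47.45.
(300−201)/(47.45−43.02) × (44.96−43.02) + 201 = 99/4.43 × 1.94 + 201 ≈ 244.35 → 244.
O₃: 0.04817 ∈ [0.04188, 0.06205] ↔ index [51, 100].
51 + (0.04817−0.04188)·(100−51)/(0.06205−0.04188) = 51 + 0.00629·49/0.02017 ≈ 66.28, so AQI = 66.
PM10: row 82.70–204.73 (AQI 51–100). (100−51)·(92.37−82.70)/(204.73−82.70) + 51 = 49·9.67/122.03 + 51 ≈ 54.88 → 55.
SO₂ 620.0: bracket 602.1–770.9 → index 151–200; slope 49/168.8, offset 17.9.
AQI = 151 + 49/168.8·17.9 ≈ 156.20 ⇒ 156.
NO₂ 1321.49: bracket 1257.35–1702.86 → index 301–500; slope 199/445.51, offset 64.14.
AQI = 301 + 199/445.51·64.14 ≈ 329.65 ⇒ 330.
Sub-indices: CO→244, O₃→66, PM10→55, SO₂→156, NO₂→330. Overall AQI = max = 330; dominant pollutant is NO₂.
AQI 330: Hazardous.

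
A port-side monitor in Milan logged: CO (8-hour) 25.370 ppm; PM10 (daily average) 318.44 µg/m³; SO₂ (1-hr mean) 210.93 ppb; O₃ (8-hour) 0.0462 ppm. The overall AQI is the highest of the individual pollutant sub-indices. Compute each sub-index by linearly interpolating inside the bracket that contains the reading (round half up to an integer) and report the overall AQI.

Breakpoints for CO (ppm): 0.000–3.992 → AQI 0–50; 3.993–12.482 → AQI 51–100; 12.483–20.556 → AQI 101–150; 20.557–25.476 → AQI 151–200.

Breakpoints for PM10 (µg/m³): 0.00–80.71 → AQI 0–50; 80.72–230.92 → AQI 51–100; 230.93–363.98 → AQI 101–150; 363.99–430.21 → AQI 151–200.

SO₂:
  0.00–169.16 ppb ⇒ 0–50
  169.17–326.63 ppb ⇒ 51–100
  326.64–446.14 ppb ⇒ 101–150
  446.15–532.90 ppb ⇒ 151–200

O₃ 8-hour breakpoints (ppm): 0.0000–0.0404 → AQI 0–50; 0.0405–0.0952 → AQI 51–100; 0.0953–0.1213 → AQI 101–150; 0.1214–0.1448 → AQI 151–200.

CO: row 20.557–25.476 (AQI 151–200). (200−151)·(25.370−20.557)/(25.476−20.557) + 151 = 49·4.813/4.919 + 151 ≈ 198.94 → 199.
PM10: 318.44 lies in 230.93–363.98, so I_lo=101, I_hi=150, C_lo=230.93, C_hi=363.98.
(150−101)/(363.98−230.93) × (318.44−230.93) + 101 = 49/133.05 × 87.51 + 101 ≈ 133.23 → 133.
SO₂ 210.93: bracket 169.17–326.63 → index 51–100; slope 49/157.46, offset 41.76.
AQI = 51 + 49/157.46·41.76 ≈ 64.00 ⇒ 64.
O₃: 0.0462 lies in 0.0405–0.0952, so I_lo=51, I_hi=100, C_lo=0.0405, C_hi=0.0952.
(100−51)/(0.0952−0.0405) × (0.0462−0.0405) + 51 = 49/0.0547 × 0.0057 + 51 ≈ 56.11 → 56.
Sub-indices: CO→199, PM10→133, SO₂→64, O₃→56. Overall AQI = max = 199; dominant pollutant is CO.
AQI 199: Unhealthy.

199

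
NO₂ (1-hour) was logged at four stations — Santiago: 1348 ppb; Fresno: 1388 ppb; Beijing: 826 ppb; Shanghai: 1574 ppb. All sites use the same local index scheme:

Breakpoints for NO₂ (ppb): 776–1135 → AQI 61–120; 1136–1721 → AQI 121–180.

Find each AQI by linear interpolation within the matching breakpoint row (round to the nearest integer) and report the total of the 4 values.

522

Santiago: row 1136–1721 (AQI 121–180). (180−121)·(1348−1136)/(1721−1136) + 121 = 59·212/585 + 121 ≈ 142.38 → 142.
Fresno 1388: bracket 1136–1721 → index 121–180; slope 59/585, offset 252.
AQI = 121 + 59/585·252 ≈ 146.42 ⇒ 146.
Beijing: 826 ∈ [776, 1135] ↔ index [61, 120].
61 + (826−776)·(120−61)/(1135−776) = 61 + 50·59/359 ≈ 69.22, so AQI = 69.
Shanghai: 1574 lies in 1136–1721, so I_lo=121, I_hi=180, C_lo=1136, C_hi=1721.
(180−121)/(1721−1136) × (1574−1136) + 121 = 59/585 × 438 + 121 ≈ 165.17 → 165.
AQIs: Santiago=142, Fresno=146, Beijing=69, Shanghai=165. Sum = 142 + 146 + 69 + 165 = 522.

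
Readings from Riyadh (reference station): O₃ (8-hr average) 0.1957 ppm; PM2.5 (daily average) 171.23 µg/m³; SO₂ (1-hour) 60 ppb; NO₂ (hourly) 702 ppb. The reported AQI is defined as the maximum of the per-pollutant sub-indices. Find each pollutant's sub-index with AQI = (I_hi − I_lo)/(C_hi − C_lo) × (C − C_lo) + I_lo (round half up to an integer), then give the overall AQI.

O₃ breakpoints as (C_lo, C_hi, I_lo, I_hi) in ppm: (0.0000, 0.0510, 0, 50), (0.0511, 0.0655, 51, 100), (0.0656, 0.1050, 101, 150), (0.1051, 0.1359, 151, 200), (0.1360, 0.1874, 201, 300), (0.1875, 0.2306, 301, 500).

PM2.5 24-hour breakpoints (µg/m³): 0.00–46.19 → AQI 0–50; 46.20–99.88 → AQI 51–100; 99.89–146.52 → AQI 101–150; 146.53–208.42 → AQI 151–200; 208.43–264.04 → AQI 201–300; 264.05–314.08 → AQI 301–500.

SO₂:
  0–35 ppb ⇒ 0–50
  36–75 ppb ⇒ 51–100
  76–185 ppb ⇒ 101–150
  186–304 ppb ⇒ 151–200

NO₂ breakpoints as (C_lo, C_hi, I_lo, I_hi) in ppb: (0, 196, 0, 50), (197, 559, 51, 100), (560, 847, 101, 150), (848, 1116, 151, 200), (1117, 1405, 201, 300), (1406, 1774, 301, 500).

339

O₃ 0.1957: bracket 0.1875–0.2306 → index 301–500; slope 199/0.0431, offset 0.0082.
AQI = 301 + 199/0.0431·0.0082 ≈ 338.86 ⇒ 339.
PM2.5: row 146.53–208.42 (AQI 151–200). (200−151)·(171.23−146.53)/(208.42−146.53) + 151 = 49·24.70/61.89 + 151 ≈ 170.56 → 171.
SO₂: row 36–75 (AQI 51–100). (100−51)·(60−36)/(75−36) + 51 = 49·24/39 + 51 ≈ 81.15 → 81.
NO₂: 702 lies in 560–847, so I_lo=101, I_hi=150, C_lo=560, C_hi=847.
(150−101)/(847−560) × (702−560) + 101 = 49/287 × 142 + 101 ≈ 125.24 → 125.
Sub-indices: O₃→339, PM2.5→171, SO₂→81, NO₂→125. Overall AQI = max = 339; dominant pollutant is O₃.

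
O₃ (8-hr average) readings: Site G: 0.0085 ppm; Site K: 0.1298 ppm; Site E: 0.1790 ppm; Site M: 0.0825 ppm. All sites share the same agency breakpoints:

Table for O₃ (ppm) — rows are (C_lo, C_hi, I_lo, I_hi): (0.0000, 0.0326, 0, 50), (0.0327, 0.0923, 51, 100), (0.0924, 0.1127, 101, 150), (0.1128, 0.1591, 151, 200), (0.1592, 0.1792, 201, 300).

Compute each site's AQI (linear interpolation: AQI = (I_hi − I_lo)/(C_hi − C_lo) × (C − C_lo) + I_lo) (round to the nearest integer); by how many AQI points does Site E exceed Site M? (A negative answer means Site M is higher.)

Site G 0.0085: bracket 0.0000–0.0326 → index 0–50; slope 50/0.0326, offset 0.0085.
AQI = 0 + 50/0.0326·0.0085 ≈ 13.04 ⇒ 13.
Site K: 0.1298 lies in 0.1128–0.1591, so I_lo=151, I_hi=200, C_lo=0.1128, C_hi=0.1591.
(200−151)/(0.1591−0.1128) × (0.1298−0.1128) + 151 = 49/0.0463 × 0.0170 + 151 ≈ 168.99 → 169.
Site E 0.1790: bracket 0.1592–0.1792 → index 201–300; slope 99/0.0200, offset 0.0198.
AQI = 201 + 99/0.0200·0.0198 ≈ 299.01 ⇒ 299.
Site M 0.0825: bracket 0.0327–0.0923 → index 51–100; slope 49/0.0596, offset 0.0498.
AQI = 51 + 49/0.0596·0.0498 ≈ 91.94 ⇒ 92.
AQIs: Site G=13, Site K=169, Site E=299, Site M=92. Site E (299) − Site M (92) = 207.

207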